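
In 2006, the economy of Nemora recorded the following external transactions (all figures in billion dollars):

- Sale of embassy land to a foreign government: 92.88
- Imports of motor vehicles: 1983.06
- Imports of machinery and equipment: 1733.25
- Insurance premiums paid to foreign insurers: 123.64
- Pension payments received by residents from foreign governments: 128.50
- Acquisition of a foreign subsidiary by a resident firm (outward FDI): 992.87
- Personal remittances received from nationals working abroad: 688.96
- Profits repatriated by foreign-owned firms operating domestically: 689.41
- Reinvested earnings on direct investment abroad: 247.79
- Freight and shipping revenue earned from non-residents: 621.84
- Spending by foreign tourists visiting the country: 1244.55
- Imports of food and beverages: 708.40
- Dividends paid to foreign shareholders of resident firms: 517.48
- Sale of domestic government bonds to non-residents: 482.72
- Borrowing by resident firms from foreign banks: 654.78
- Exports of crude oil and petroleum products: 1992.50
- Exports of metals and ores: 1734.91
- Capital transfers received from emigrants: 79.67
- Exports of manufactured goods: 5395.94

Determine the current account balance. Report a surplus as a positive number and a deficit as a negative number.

6299.75

Goods: 1992.50 - 708.40 + 5395.94 + 1734.91 - 1983.06 - 1733.25 = 4698.64
Services: -123.64 + 1244.55 + 621.84 = 1742.75
Primary income: -517.48 - 689.41 + 247.79 = -959.10
Secondary income: 688.96 + 128.50 = 817.46
Current account = 4698.64 + 1742.75 + (-959.10) + 817.46 = 6299.75
(Excluded from the current account — capital account: sale of embassy land to a foreign government 92.88, capital transfers received from emigrants 79.67; financial account: acquisition of a foreign subsidiary by a resident firm (outward FDI) 992.87, sale of domestic government bonds to non-residents 482.72, borrowing by resident firms from foreign banks 654.78.)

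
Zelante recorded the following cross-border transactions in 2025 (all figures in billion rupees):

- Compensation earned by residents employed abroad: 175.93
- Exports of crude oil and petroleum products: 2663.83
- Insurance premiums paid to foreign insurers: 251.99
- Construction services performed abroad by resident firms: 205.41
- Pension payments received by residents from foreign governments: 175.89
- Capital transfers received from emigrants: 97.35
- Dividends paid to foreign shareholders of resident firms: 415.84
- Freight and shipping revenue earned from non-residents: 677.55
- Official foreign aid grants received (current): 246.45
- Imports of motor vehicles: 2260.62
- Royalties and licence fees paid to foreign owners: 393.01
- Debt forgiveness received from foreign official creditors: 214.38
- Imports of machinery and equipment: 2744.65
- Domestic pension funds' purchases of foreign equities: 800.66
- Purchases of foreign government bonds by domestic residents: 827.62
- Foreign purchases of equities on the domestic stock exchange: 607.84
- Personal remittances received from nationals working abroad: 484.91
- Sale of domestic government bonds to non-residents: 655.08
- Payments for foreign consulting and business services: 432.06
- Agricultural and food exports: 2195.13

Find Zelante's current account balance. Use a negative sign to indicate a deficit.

Goods: -2260.62 + 2663.83 - 2744.65 + 2195.13 = -146.31
Services: -251.99 - 393.01 - 432.06 + 205.41 + 677.55 = -194.10
Primary income: -415.84 + 175.93 = -239.91
Secondary income: 246.45 + 175.89 + 484.91 = 907.25
Current account = (-146.31) + (-194.10) + (-239.91) + 907.25 = 326.93
(Excluded from the current account — capital account: capital transfers received from emigrants 97.35, debt forgiveness received from foreign official creditors 214.38; financial account: domestic pension funds' purchases of foreign equities 800.66, purchases of foreign government bonds by domestic residents 827.62, foreign purchases of equities on the domestic stock exchange 607.84, sale of domestic government bonds to non-residents 655.08.)

326.93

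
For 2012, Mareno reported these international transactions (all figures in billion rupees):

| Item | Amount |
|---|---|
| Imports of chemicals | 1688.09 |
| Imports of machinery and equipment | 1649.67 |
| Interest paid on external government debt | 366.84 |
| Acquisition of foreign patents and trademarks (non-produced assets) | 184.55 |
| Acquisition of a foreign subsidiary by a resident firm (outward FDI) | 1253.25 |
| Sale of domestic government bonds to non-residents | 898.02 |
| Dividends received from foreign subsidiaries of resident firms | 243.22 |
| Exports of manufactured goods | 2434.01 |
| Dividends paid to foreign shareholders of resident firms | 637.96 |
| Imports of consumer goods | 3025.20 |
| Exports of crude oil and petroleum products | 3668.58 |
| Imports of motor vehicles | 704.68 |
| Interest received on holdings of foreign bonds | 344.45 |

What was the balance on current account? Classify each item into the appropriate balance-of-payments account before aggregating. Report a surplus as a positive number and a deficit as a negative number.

Goods: 3668.58 - 1649.67 - 704.68 + 2434.01 - 1688.09 - 3025.20 = -965.05
Primary income: -637.96 - 366.84 + 344.45 + 243.22 = -417.13
Current account = (-965.05) + (-417.13) = -1382.18
(Excluded from the current account — capital account: acquisition of foreign patents and trademarks (non-produced assets) 184.55; financial account: acquisition of a foreign subsidiary by a resident firm (outward FDI) 1253.25, sale of domestic government bonds to non-residents 898.02.)

-1382.18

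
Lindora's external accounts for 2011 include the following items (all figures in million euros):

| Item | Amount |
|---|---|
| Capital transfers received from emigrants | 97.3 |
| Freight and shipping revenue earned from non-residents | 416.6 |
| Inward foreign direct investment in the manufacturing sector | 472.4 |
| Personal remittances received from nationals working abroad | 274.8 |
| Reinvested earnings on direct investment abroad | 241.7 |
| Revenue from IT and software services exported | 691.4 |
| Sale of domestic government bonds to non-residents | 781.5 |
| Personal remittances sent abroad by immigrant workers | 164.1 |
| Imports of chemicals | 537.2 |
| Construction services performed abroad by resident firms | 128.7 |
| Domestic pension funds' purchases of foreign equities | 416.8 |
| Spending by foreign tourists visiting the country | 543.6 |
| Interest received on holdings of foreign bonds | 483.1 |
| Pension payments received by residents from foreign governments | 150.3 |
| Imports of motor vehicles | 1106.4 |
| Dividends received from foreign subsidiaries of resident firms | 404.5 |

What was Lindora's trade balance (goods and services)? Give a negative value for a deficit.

136.7

Goods: -1106.4 - 537.2 = -1643.6
Services: 128.7 + 543.6 + 691.4 + 416.6 = 1780.3
Trade balance = -1643.6 + 1780.3 = 136.7
(Excluded from the trade balance — capital account: capital transfers received from emigrants 97.3; financial account: inward foreign direct investment in the manufacturing sector 472.4, sale of domestic government bonds to non-residents 781.5, domestic pension funds' purchases of foreign equities 416.8; secondary income: personal remittances received from nationals working abroad 274.8, personal remittances sent abroad by immigrant workers 164.1, pension payments received by residents from foreign governments 150.3; primary income: reinvested earnings on direct investment abroad 241.7, interest received on holdings of foreign bonds 483.1, dividends received from foreign subsidiaries of resident firms 404.5.)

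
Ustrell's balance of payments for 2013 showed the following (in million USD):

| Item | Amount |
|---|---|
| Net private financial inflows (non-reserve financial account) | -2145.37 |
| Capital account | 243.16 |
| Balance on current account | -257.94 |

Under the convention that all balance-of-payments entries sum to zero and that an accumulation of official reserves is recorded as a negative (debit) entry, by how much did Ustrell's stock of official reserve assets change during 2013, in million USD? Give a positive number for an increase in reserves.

-2160.15

Official reserve transactions balance = -((-257.94) + 243.16 + (-2145.37)) = 2160.15
An accumulation of reserves is recorded as a debit (negative entry), so the change in the stock of reserves is the negative of that balance.
Change in official reserves = -(2160.15) = -2160.15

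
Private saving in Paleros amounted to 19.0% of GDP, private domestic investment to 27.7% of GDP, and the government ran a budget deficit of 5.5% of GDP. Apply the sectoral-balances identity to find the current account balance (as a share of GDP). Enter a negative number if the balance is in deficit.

-14.2

By the sectoral-balances identity, CA = (S_private - I) + (T - G).
Private balance = 19.0 - 27.7 = -8.7
Government balance (T - G) = -5.5
CA = -8.7 + (-5.5) = -14.2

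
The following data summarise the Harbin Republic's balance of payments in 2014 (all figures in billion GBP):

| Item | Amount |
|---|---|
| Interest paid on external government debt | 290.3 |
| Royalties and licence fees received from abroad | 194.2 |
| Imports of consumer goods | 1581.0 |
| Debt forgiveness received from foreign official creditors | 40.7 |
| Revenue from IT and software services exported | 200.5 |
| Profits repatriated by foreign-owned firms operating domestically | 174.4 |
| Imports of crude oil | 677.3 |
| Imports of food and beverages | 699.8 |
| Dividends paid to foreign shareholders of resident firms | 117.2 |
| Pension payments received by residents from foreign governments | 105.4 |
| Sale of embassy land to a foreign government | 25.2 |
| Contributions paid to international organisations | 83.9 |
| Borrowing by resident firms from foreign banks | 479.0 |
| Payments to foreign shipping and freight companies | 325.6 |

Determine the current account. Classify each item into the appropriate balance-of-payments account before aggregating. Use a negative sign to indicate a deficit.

Goods: -699.8 - 1581.0 - 677.3 = -2958.1
Services: -325.6 + 194.2 + 200.5 = 69.1
Primary income: -290.3 - 117.2 - 174.4 = -581.9
Secondary income: -83.9 + 105.4 = 21.5
Current account = (-2958.1) + 69.1 + (-581.9) + 21.5 = -3449.4
(Excluded from the current account — capital account: debt forgiveness received from foreign official creditors 40.7, sale of embassy land to a foreign government 25.2; financial account: borrowing by resident firms from foreign banks 479.0.)

-3449.4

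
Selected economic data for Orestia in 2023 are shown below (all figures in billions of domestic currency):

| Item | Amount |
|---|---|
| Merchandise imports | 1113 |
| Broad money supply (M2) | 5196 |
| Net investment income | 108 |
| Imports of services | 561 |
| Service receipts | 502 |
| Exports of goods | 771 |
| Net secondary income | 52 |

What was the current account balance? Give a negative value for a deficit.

Goods balance = 771 - 1113 = -342
Services balance = 502 - 561 = -59
Trade balance (goods + services) = -342 + (-59) = -401
Net primary income = 108
Net secondary income = 52
Current account = -401 + 108 + 52 = -241

-241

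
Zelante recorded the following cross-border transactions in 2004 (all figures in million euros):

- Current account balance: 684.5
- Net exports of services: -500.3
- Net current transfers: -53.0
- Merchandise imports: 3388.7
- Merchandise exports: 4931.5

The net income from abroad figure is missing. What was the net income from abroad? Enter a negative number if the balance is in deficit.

-305.0

Current account = goods balance + services balance + net primary income + net secondary income
Sum of the known components = 989.5
Net income from abroad = CA - (known components) = 684.5 - 989.5 = -305.0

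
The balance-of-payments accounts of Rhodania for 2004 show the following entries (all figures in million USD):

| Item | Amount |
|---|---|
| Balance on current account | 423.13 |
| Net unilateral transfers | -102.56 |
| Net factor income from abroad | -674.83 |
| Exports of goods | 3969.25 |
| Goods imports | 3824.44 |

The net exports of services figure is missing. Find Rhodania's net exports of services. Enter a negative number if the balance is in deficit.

Current account = goods balance + services balance + net primary income + net secondary income
Sum of the known components = -632.58
Net exports of services = CA - (known components) = 423.13 - (-632.58) = 1055.71

1055.71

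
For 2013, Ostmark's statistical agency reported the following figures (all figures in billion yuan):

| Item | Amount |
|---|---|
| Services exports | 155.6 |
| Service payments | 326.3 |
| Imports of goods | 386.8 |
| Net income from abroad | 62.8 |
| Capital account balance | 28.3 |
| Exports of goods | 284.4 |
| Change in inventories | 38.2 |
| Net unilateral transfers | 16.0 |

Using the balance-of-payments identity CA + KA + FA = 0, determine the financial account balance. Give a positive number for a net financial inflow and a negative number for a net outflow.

166.0

Goods balance = 284.4 - 386.8 = -102.4
Services balance = 155.6 - 326.3 = -170.7
Trade balance (goods + services) = -102.4 + (-170.7) = -273.1
Net primary income = 62.8
Net secondary income = 16.0
Current account = -273.1 + 62.8 + 16.0 = -194.3
Financial account = -(-194.3 + 28.3) = 166.0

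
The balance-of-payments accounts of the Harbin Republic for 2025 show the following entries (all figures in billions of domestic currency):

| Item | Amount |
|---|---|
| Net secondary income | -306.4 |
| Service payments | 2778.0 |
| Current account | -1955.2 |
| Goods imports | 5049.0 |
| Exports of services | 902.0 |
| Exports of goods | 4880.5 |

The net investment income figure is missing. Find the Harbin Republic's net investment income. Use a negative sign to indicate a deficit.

395.7

Current account = goods balance + services balance + net primary income + net secondary income
Sum of the known components = -2350.9
Net investment income = CA - (known components) = -1955.2 - (-2350.9) = 395.7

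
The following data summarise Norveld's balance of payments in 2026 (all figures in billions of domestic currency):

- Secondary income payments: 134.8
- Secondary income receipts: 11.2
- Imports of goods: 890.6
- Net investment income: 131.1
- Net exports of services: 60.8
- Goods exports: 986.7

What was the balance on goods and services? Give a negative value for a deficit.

Goods balance = 986.7 - 890.6 = 96.1
Services balance = 60.8
Trade balance (goods + services) = 96.1 + 60.8 = 156.9

156.9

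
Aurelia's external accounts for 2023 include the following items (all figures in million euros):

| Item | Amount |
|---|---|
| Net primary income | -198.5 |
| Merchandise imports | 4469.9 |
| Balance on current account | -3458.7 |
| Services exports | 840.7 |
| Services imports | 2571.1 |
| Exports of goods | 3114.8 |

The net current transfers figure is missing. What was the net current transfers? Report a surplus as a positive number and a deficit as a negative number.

-174.7

Current account = goods balance + services balance + net primary income + net secondary income
Sum of the known components = -3284.0
Net current transfers = CA - (known components) = -3458.7 - (-3284.0) = -174.7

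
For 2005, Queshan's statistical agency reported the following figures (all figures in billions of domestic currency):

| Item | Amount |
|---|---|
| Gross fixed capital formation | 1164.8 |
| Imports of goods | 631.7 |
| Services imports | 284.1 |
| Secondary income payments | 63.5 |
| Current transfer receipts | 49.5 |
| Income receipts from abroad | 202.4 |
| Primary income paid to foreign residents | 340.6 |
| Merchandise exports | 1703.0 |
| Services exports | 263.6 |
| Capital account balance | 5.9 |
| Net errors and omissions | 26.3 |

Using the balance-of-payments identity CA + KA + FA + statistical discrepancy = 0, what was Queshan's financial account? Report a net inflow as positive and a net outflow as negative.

Goods balance = 1703.0 - 631.7 = 1071.3
Services balance = 263.6 - 284.1 = -20.5
Trade balance (goods + services) = 1071.3 + (-20.5) = 1050.8
Net primary income = 202.4 - 340.6 = -138.2
Net secondary income = 49.5 - 63.5 = -14.0
Current account = 1050.8 + (-138.2) + (-14.0) = 898.6
Financial account = -(898.6 + 5.9 + 26.3) = -930.8

-930.8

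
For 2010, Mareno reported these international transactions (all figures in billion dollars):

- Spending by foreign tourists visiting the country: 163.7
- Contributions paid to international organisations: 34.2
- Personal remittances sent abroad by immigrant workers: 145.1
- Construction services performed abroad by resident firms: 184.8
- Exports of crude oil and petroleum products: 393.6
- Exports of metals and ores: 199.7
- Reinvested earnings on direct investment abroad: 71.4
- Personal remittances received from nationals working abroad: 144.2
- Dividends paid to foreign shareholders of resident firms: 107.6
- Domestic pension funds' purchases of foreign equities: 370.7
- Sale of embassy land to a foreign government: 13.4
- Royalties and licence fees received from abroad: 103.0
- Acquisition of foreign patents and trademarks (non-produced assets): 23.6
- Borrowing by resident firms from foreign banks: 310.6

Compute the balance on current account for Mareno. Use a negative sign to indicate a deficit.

973.5

Goods: 393.6 + 199.7 = 593.3
Services: 184.8 + 163.7 + 103.0 = 451.5
Primary income: -107.6 + 71.4 = -36.2
Secondary income: 144.2 - 34.2 - 145.1 = -35.1
Current account = 593.3 + 451.5 + (-36.2) + (-35.1) = 973.5
(Excluded from the current account — financial account: domestic pension funds' purchases of foreign equities 370.7, borrowing by resident firms from foreign banks 310.6; capital account: sale of embassy land to a foreign government 13.4, acquisition of foreign patents and trademarks (non-produced assets) 23.6.)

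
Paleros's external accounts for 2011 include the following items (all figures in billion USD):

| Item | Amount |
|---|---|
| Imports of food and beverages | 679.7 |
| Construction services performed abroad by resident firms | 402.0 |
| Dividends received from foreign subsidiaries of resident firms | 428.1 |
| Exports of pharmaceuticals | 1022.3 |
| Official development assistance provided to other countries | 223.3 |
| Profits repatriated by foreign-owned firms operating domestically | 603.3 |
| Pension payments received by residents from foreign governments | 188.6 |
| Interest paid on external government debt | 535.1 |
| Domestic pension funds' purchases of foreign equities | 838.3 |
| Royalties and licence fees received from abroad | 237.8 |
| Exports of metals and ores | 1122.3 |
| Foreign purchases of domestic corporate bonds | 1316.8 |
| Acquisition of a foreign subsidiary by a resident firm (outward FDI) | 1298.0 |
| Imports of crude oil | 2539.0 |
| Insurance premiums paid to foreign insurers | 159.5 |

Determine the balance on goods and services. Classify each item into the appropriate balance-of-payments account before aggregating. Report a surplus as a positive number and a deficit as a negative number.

Goods: 1122.3 - 679.7 + 1022.3 - 2539.0 = -1074.1
Services: 402.0 + 237.8 - 159.5 = 480.3
Trade balance = -1074.1 + 480.3 = -593.8
(Excluded from the trade balance — primary income: dividends received from foreign subsidiaries of resident firms 428.1, profits repatriated by foreign-owned firms operating domestically 603.3, interest paid on external government debt 535.1; secondary income: official development assistance provided to other countries 223.3, pension payments received by residents from foreign governments 188.6; financial account: domestic pension funds' purchases of foreign equities 838.3, foreign purchases of domestic corporate bonds 1316.8, acquisition of a foreign subsidiary by a resident firm (outward FDI) 1298.0.)

-593.8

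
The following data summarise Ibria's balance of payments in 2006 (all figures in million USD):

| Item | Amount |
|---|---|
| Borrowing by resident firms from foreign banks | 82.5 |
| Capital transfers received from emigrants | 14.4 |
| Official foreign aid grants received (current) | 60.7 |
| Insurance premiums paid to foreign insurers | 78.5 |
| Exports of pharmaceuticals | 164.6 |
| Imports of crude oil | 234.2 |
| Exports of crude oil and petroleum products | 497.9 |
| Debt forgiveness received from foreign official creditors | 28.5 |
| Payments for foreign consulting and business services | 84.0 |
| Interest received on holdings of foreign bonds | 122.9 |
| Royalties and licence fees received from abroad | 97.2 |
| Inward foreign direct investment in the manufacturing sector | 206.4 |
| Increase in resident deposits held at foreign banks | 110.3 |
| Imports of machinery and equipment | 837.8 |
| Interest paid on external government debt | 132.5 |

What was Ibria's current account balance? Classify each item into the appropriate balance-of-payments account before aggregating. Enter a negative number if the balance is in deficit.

-423.7

Goods: 164.6 + 497.9 - 837.8 - 234.2 = -409.5
Services: -84.0 + 97.2 - 78.5 = -65.3
Primary income: 122.9 - 132.5 = -9.6
Secondary income: 60.7
Current account = (-409.5) + (-65.3) + (-9.6) + 60.7 = -423.7
(Excluded from the current account — financial account: borrowing by resident firms from foreign banks 82.5, inward foreign direct investment in the manufacturing sector 206.4, increase in resident deposits held at foreign banks 110.3; capital account: capital transfers received from emigrants 14.4, debt forgiveness received from foreign official creditors 28.5.)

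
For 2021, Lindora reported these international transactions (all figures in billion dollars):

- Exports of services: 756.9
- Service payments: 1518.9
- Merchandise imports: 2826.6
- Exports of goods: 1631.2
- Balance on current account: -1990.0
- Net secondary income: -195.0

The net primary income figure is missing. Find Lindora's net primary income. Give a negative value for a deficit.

Current account = goods balance + services balance + net primary income + net secondary income
Sum of the known components = -2152.4
Net primary income = CA - (known components) = -1990.0 - (-2152.4) = 162.4

162.4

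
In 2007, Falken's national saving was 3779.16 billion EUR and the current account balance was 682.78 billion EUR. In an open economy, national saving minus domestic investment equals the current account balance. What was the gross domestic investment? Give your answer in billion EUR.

3096.38

I = S - CA = 3779.16 - 682.78 = 3096.38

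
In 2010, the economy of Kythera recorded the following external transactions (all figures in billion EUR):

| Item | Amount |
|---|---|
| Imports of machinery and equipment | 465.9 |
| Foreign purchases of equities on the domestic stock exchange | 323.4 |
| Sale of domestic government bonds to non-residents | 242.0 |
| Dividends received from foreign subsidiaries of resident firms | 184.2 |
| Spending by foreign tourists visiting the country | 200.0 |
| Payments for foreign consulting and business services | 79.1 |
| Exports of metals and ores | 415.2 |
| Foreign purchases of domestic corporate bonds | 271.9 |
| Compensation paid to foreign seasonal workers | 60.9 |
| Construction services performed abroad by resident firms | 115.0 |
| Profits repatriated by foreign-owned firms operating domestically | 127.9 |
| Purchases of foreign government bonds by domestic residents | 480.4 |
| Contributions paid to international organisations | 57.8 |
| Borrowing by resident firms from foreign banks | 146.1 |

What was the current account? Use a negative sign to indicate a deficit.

122.8

Goods: -465.9 + 415.2 = -50.7
Services: 115.0 + 200.0 - 79.1 = 235.9
Primary income: -60.9 + 184.2 - 127.9 = -4.6
Secondary income: -57.8
Current account = (-50.7) + 235.9 + (-4.6) + (-57.8) = 122.8
(Excluded from the current account — financial account: foreign purchases of equities on the domestic stock exchange 323.4, sale of domestic government bonds to non-residents 242.0, foreign purchases of domestic corporate bonds 271.9, purchases of foreign government bonds by domestic residents 480.4, borrowing by resident firms from foreign banks 146.1.)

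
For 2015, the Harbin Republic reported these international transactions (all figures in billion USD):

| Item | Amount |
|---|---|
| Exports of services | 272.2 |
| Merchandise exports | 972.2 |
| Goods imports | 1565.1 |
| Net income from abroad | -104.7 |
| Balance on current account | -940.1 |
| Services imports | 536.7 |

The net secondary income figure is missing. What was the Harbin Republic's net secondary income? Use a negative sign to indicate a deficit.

22.0

Current account = goods balance + services balance + net primary income + net secondary income
Sum of the known components = -962.1
Net secondary income = CA - (known components) = -940.1 - (-962.1) = 22.0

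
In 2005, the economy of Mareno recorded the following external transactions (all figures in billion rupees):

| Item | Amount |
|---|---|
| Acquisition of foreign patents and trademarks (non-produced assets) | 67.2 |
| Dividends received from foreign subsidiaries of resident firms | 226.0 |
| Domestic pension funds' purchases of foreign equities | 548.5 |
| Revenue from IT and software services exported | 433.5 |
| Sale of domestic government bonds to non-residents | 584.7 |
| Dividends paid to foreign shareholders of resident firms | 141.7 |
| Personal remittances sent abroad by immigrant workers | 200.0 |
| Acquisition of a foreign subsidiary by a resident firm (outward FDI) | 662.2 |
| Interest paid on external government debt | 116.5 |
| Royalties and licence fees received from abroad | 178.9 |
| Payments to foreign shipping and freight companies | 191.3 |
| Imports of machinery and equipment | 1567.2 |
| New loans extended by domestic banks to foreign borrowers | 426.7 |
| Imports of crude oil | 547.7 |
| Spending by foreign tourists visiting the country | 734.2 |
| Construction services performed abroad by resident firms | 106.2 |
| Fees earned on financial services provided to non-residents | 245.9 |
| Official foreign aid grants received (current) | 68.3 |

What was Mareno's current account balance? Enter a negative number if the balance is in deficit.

-771.4

Goods: -547.7 - 1567.2 = -2114.9
Services: -191.3 + 433.5 + 178.9 + 734.2 + 245.9 + 106.2 = 1507.4
Primary income: -141.7 + 226.0 - 116.5 = -32.2
Secondary income: 68.3 - 200.0 = -131.7
Current account = (-2114.9) + 1507.4 + (-32.2) + (-131.7) = -771.4
(Excluded from the current account — capital account: acquisition of foreign patents and trademarks (non-produced assets) 67.2; financial account: domestic pension funds' purchases of foreign equities 548.5, sale of domestic government bonds to non-residents 584.7, acquisition of a foreign subsidiary by a resident firm (outward FDI) 662.2, new loans extended by domestic banks to foreign borrowers 426.7.)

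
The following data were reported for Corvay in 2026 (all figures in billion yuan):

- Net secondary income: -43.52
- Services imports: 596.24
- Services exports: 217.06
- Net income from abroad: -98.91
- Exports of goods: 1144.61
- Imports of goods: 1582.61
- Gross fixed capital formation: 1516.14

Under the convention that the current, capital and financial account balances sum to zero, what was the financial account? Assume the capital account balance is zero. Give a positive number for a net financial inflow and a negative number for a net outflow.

959.61

Goods balance = 1144.61 - 1582.61 = -438.00
Services balance = 217.06 - 596.24 = -379.18
Trade balance (goods + services) = -438.00 + (-379.18) = -817.18
Net primary income = -98.91
Net secondary income = -43.52
Current account = -817.18 + (-98.91) + (-43.52) = -959.61
Financial account = -(-959.61) = 959.61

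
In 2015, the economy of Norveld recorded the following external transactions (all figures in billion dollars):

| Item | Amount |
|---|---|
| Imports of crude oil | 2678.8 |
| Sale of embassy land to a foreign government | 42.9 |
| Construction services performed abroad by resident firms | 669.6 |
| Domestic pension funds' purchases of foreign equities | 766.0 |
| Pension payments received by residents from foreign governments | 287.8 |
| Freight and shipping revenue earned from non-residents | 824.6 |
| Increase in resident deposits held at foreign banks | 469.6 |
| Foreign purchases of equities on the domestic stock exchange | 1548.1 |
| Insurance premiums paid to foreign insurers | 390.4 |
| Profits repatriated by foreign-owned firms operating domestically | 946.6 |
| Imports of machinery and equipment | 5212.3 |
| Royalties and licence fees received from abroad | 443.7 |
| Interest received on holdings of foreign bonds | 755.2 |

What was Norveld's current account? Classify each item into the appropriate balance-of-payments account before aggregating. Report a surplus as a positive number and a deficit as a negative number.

Goods: -5212.3 - 2678.8 = -7891.1
Services: 443.7 + 669.6 - 390.4 + 824.6 = 1547.5
Primary income: 755.2 - 946.6 = -191.4
Secondary income: 287.8
Current account = (-7891.1) + 1547.5 + (-191.4) + 287.8 = -6247.2
(Excluded from the current account — capital account: sale of embassy land to a foreign government 42.9; financial account: domestic pension funds' purchases of foreign equities 766.0, increase in resident deposits held at foreign banks 469.6, foreign purchases of equities on the domestic stock exchange 1548.1.)

-6247.2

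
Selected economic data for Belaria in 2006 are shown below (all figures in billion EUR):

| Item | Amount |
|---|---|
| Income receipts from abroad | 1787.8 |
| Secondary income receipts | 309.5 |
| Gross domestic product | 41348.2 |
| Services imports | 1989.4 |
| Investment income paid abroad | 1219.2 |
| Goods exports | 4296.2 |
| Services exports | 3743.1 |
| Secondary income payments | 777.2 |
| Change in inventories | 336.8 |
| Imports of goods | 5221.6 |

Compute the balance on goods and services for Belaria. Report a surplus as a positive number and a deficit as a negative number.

Goods balance = 4296.2 - 5221.6 = -925.4
Services balance = 3743.1 - 1989.4 = 1753.7
Trade balance (goods + services) = -925.4 + 1753.7 = 828.3

828.3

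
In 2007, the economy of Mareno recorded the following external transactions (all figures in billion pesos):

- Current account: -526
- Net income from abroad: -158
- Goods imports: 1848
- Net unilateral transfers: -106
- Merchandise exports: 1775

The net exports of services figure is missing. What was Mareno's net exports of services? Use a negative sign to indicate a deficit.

-189

Current account = goods balance + services balance + net primary income + net secondary income
Sum of the known components = -337
Net exports of services = CA - (known components) = -526 - (-337) = -189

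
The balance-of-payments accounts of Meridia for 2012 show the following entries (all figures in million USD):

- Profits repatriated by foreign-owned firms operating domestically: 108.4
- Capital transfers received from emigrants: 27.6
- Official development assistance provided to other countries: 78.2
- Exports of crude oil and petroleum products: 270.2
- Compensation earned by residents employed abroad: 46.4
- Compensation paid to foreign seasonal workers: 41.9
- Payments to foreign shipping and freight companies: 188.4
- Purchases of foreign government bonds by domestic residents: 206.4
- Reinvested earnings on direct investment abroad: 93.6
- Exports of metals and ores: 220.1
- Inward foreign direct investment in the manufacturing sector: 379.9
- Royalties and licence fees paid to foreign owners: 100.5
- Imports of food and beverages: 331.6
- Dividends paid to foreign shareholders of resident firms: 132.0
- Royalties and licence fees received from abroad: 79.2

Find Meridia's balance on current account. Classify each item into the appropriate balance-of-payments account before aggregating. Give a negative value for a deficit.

-271.5

Goods: -331.6 + 220.1 + 270.2 = 158.7
Services: -100.5 + 79.2 - 188.4 = -209.7
Primary income: 46.4 - 132.0 - 108.4 - 41.9 + 93.6 = -142.3
Secondary income: -78.2
Current account = 158.7 + (-209.7) + (-142.3) + (-78.2) = -271.5
(Excluded from the current account — capital account: capital transfers received from emigrants 27.6; financial account: purchases of foreign government bonds by domestic residents 206.4, inward foreign direct investment in the manufacturing sector 379.9.)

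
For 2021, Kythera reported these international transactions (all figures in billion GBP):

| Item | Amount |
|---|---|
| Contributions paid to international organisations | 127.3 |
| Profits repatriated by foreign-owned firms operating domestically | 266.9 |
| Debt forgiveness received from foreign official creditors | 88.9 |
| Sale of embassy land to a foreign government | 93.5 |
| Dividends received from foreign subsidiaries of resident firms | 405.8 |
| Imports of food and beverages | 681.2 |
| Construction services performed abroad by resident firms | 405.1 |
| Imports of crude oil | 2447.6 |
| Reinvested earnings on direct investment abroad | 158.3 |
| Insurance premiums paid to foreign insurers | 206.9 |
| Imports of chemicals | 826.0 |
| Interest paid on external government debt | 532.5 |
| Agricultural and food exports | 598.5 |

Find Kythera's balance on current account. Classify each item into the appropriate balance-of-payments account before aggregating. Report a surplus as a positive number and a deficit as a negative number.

Goods: -681.2 + 598.5 - 826.0 - 2447.6 = -3356.3
Services: -206.9 + 405.1 = 198.2
Primary income: 158.3 - 532.5 - 266.9 + 405.8 = -235.3
Secondary income: -127.3
Current account = (-3356.3) + 198.2 + (-235.3) + (-127.3) = -3520.7
(Excluded from the current account — capital account: debt forgiveness received from foreign official creditors 88.9, sale of embassy land to a foreign government 93.5.)

-3520.7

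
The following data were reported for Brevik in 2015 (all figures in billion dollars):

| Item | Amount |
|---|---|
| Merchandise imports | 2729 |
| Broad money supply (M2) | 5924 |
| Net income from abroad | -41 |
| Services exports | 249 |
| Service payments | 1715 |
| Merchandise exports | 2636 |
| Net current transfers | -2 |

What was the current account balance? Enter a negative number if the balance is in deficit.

Goods balance = 2636 - 2729 = -93
Services balance = 249 - 1715 = -1466
Trade balance (goods + services) = -93 + (-1466) = -1559
Net primary income = -41
Net secondary income = -2
Current account = -1559 + (-41) + (-2) = -1602

-1602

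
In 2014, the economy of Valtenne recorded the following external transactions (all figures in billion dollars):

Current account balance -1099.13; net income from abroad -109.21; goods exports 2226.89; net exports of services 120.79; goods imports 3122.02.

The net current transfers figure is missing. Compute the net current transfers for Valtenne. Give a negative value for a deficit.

Current account = goods balance + services balance + net primary income + net secondary income
Sum of the known components = -883.55
Net current transfers = CA - (known components) = -1099.13 - (-883.55) = -215.58

-215.58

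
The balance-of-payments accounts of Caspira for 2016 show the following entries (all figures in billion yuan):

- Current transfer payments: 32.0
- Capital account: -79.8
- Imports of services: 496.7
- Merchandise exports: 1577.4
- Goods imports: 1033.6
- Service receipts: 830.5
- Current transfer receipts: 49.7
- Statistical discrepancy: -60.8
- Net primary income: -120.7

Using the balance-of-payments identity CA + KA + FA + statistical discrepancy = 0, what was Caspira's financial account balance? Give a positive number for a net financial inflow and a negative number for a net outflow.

Goods balance = 1577.4 - 1033.6 = 543.8
Services balance = 830.5 - 496.7 = 333.8
Trade balance (goods + services) = 543.8 + 333.8 = 877.6
Net primary income = -120.7
Net secondary income = 49.7 - 32.0 = 17.7
Current account = 877.6 + (-120.7) + 17.7 = 774.6
Financial account = -(774.6 + (-79.8) + (-60.8)) = -634.0

-634.0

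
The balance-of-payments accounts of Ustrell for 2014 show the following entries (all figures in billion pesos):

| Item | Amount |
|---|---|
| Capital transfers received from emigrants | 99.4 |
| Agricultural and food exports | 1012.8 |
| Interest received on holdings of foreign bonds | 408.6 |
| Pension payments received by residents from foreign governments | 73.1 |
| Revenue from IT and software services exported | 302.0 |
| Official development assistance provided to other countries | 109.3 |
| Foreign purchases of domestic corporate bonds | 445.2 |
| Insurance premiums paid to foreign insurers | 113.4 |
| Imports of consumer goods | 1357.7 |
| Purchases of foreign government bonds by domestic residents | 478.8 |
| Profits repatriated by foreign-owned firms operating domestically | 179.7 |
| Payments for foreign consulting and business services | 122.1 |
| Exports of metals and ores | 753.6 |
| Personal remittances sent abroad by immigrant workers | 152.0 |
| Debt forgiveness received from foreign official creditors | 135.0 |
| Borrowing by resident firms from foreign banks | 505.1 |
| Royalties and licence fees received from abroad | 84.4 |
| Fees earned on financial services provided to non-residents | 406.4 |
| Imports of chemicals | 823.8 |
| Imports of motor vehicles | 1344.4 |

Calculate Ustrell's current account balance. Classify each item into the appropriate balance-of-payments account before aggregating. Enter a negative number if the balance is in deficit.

-1161.5

Goods: -1357.7 - 1344.4 + 753.6 - 823.8 + 1012.8 = -1759.5
Services: 302.0 - 113.4 + 84.4 - 122.1 + 406.4 = 557.3
Primary income: -179.7 + 408.6 = 228.9
Secondary income: -109.3 + 73.1 - 152.0 = -188.2
Current account = (-1759.5) + 557.3 + 228.9 + (-188.2) = -1161.5
(Excluded from the current account — capital account: capital transfers received from emigrants 99.4, debt forgiveness received from foreign official creditors 135.0; financial account: foreign purchases of domestic corporate bonds 445.2, purchases of foreign government bonds by domestic residents 478.8, borrowing by resident firms from foreign banks 505.1.)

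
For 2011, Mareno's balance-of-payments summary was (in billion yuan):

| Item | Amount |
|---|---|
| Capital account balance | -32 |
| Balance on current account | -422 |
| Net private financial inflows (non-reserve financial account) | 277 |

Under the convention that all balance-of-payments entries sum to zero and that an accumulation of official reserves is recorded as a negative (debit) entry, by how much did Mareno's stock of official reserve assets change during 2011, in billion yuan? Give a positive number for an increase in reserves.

-177

Official reserve transactions balance = -((-422) + (-32) + 277) = 177
An accumulation of reserves is recorded as a debit (negative entry), so the change in the stock of reserves is the negative of that balance.
Change in official reserves = -(177) = -177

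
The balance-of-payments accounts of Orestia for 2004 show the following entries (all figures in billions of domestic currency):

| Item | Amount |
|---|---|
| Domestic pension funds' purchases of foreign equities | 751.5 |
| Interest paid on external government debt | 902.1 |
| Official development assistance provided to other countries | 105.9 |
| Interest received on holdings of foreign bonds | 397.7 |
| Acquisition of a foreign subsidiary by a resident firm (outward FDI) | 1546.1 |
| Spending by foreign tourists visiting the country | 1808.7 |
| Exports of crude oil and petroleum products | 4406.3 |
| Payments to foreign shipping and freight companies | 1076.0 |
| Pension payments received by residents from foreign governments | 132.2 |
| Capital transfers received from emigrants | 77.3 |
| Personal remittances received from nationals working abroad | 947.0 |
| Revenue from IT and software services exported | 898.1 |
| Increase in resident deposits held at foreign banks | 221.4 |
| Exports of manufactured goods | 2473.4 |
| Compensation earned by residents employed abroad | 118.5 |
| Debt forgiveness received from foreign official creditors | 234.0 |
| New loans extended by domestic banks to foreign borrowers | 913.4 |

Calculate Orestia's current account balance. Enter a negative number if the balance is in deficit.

Goods: 4406.3 + 2473.4 = 6879.7
Services: 1808.7 + 898.1 - 1076.0 = 1630.8
Primary income: 118.5 + 397.7 - 902.1 = -385.9
Secondary income: 132.2 - 105.9 + 947.0 = 973.3
Current account = 6879.7 + 1630.8 + (-385.9) + 973.3 = 9097.9
(Excluded from the current account — financial account: domestic pension funds' purchases of foreign equities 751.5, acquisition of a foreign subsidiary by a resident firm (outward FDI) 1546.1, increase in resident deposits held at foreign banks 221.4, new loans extended by domestic banks to foreign borrowers 913.4; capital account: capital transfers received from emigrants 77.3, debt forgiveness received from foreign official creditors 234.0.)

9097.9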